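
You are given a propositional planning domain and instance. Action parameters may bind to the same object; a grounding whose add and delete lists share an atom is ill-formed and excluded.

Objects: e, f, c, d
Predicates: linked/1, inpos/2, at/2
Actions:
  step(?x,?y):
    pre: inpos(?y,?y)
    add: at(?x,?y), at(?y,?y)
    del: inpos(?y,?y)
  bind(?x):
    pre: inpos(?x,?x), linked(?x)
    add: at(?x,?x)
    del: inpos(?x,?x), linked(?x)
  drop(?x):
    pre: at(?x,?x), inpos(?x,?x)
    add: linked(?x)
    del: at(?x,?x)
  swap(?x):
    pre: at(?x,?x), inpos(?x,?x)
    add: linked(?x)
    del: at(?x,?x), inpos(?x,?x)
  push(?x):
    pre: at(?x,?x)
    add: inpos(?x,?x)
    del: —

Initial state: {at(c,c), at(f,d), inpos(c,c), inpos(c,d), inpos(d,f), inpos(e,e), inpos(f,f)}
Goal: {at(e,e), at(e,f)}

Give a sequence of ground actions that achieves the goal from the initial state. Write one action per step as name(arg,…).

step(e,e); step(e,f)

1. step(e,e)  →  {at(c,c), at(e,e), at(f,d), inpos(c,c), inpos(c,d), inpos(d,f), inpos(f,f)}
2. step(e,f)  →  {at(c,c), at(e,e), at(e,f), at(f,d), at(f,f), inpos(c,c), inpos(c,d), inpos(d,f)}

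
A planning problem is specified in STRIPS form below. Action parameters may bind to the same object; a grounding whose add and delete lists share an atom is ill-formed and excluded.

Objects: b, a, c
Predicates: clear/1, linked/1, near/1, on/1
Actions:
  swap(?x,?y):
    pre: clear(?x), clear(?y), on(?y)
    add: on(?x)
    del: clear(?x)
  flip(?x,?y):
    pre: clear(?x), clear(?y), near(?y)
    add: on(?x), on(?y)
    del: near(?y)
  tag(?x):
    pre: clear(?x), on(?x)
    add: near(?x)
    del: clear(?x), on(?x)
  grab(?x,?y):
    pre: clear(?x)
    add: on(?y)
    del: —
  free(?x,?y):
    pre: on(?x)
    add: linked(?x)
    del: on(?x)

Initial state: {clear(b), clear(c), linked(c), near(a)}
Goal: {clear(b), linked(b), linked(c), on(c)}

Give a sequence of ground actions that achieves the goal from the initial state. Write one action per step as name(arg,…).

grab(b,b); swap(c,b); free(b,b)

1. grab(b,b)  →  {clear(b), clear(c), linked(c), near(a), on(b)}
2. swap(c,b)  →  {clear(b), linked(c), near(a), on(b), on(c)}
3. free(b,b)  →  {clear(b), linked(b), linked(c), near(a), on(c)}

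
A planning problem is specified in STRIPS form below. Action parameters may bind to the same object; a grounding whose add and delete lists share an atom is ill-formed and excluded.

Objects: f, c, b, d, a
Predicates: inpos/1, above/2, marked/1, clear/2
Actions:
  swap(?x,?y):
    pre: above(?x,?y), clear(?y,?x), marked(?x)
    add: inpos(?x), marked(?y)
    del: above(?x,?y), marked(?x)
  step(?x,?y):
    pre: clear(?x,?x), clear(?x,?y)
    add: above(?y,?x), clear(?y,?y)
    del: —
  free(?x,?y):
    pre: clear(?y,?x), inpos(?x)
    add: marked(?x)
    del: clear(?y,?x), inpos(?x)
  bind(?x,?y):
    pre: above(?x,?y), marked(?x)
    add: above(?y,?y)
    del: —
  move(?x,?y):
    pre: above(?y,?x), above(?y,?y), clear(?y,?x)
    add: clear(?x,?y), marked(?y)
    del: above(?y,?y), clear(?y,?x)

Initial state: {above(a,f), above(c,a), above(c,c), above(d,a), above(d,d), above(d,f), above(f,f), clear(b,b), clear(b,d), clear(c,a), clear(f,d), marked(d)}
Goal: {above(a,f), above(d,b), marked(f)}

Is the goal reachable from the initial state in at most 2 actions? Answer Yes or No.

Yes

1. swap(d,f)  →  {above(a,f), above(c,a), above(c,c), above(d,a), above(d,d), above(f,f), clear(b,b), clear(b,d), clear(c,a), clear(f,d), inpos(d), marked(f)}
2. step(b,d)  →  {above(a,f), above(c,a), above(c,c), above(d,a), above(d,b), above(d,d), above(f,f), clear(b,b), clear(b,d), clear(c,a), clear(d,d), clear(f,d), inpos(d), marked(f)}
optimal plan length = 2; 2 ≤ 2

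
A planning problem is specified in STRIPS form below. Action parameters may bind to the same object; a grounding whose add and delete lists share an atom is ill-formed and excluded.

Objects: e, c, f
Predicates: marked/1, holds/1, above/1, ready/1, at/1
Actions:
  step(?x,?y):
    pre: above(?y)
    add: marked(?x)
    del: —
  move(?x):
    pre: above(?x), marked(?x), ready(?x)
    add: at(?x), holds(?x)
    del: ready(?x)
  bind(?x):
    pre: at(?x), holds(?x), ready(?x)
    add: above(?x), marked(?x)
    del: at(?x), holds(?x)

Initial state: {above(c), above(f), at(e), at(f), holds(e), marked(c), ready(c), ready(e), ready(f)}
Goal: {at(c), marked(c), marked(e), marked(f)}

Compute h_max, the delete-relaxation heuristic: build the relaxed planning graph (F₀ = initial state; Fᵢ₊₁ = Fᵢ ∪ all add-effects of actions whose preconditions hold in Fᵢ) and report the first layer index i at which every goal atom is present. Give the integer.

F0 = init (9 atoms)
F1 = F0 ∪ {above(e), at(c), holds(c), marked(e), marked(f)}  (14 atoms)
goal ⊆ F1  ⇒  h_max = 1

1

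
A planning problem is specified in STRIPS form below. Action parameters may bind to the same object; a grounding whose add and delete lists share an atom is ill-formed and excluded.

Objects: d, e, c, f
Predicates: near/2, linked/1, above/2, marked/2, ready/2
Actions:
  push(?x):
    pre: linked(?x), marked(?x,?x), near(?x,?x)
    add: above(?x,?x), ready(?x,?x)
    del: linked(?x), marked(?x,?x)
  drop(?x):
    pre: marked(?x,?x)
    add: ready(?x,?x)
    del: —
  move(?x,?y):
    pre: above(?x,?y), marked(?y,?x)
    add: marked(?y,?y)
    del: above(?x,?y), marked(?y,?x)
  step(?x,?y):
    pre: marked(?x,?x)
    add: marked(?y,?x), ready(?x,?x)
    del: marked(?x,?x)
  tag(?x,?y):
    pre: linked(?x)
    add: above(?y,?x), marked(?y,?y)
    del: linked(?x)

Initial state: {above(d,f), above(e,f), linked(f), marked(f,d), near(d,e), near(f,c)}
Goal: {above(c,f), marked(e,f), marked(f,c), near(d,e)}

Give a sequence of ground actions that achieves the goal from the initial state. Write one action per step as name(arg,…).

move(d,f); step(f,e); tag(f,c); step(c,f)

1. move(d,f)  →  {above(e,f), linked(f), marked(f,f), near(d,e), near(f,c)}
2. step(f,e)  →  {above(e,f), linked(f), marked(e,f), near(d,e), near(f,c), ready(f,f)}
3. tag(f,c)  →  {above(c,f), above(e,f), marked(c,c), marked(e,f), near(d,e), near(f,c), ready(f,f)}
4. step(c,f)  →  {above(c,f), above(e,f), marked(e,f), marked(f,c), near(d,e), near(f,c), ready(c,c), ready(f,f)}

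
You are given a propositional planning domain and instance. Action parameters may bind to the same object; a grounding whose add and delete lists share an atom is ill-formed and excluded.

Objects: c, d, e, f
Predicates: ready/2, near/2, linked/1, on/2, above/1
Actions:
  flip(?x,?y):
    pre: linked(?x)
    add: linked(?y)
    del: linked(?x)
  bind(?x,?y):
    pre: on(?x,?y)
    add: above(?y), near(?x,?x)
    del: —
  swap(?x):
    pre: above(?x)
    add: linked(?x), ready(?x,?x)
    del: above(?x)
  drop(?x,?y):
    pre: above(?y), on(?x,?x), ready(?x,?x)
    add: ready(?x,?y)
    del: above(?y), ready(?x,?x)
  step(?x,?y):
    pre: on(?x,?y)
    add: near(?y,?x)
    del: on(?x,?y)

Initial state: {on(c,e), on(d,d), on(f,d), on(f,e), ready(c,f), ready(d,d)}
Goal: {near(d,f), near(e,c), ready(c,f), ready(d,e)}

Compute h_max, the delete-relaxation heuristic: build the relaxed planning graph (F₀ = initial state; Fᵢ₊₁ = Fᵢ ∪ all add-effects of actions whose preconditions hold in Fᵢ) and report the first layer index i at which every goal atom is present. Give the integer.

F0 = init (6 atoms)
F1 = F0 ∪ {above(d), above(e), near(c,c), near(d,d), near(d,f), near(e,c), near(e,f), near(f,f)}  (14 atoms)
F2 = F1 ∪ {linked(d), linked(e), ready(d,e), ready(e,e)}  (18 atoms)
goal ⊆ F2  ⇒  h_max = 2

2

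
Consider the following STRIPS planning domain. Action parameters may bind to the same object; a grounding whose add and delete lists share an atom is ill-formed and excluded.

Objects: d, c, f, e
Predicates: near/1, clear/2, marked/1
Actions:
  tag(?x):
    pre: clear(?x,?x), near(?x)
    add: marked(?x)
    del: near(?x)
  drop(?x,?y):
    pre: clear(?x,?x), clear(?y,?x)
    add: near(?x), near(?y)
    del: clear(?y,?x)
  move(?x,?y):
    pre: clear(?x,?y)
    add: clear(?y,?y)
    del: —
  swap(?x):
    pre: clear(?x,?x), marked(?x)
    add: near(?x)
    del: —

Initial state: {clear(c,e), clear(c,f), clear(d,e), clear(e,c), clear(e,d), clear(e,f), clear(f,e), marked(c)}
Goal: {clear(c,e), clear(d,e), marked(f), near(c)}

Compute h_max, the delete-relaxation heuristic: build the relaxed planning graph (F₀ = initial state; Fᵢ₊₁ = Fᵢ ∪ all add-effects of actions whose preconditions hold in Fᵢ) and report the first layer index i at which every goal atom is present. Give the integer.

3

F0 = init (8 atoms)
F1 = F0 ∪ {clear(c,c), clear(d,d), clear(e,e), clear(f,f)}  (12 atoms)
F2 = F1 ∪ {near(c), near(d), near(e), near(f)}  (16 atoms)
F3 = F2 ∪ {marked(d), marked(e), marked(f)}  (19 atoms)
goal ⊆ F3  ⇒  h_max = 3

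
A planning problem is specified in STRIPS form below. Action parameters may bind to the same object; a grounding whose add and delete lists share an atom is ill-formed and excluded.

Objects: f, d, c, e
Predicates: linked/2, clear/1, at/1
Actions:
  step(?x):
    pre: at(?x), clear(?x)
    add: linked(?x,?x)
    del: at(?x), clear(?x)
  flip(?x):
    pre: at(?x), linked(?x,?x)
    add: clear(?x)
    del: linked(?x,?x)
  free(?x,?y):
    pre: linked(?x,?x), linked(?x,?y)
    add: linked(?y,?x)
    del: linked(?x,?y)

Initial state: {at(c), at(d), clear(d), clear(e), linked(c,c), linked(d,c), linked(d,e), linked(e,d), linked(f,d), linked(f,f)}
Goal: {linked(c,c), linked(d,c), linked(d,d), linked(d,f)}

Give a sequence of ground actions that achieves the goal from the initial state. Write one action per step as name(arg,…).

step(d); free(f,d)

1. step(d)  →  {at(c), clear(e), linked(c,c), linked(d,c), linked(d,d), linked(d,e), linked(e,d), linked(f,d), linked(f,f)}
2. free(f,d)  →  {at(c), clear(e), linked(c,c), linked(d,c), linked(d,d), linked(d,e), linked(d,f), linked(e,d), linked(f,f)}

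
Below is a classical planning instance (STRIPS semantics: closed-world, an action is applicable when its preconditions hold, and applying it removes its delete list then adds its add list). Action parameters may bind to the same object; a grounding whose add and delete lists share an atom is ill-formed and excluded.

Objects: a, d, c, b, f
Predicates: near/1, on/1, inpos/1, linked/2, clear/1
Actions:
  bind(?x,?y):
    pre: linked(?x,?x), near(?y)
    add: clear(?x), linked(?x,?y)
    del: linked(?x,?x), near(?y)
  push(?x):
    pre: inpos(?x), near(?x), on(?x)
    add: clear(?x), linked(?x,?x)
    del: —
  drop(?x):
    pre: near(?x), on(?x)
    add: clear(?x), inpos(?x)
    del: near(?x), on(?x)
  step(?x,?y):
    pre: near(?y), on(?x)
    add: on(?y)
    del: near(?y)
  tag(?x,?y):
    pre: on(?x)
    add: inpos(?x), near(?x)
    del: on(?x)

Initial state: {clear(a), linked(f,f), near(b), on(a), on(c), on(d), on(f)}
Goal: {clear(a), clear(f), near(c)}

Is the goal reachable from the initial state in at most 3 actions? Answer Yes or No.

Yes

1. bind(f,b)  →  {clear(a), clear(f), linked(f,b), on(a), on(c), on(d), on(f)}
2. tag(c,a)  →  {clear(a), clear(f), inpos(c), linked(f,b), near(c), on(a), on(d), on(f)}
optimal plan length = 2; 2 ≤ 3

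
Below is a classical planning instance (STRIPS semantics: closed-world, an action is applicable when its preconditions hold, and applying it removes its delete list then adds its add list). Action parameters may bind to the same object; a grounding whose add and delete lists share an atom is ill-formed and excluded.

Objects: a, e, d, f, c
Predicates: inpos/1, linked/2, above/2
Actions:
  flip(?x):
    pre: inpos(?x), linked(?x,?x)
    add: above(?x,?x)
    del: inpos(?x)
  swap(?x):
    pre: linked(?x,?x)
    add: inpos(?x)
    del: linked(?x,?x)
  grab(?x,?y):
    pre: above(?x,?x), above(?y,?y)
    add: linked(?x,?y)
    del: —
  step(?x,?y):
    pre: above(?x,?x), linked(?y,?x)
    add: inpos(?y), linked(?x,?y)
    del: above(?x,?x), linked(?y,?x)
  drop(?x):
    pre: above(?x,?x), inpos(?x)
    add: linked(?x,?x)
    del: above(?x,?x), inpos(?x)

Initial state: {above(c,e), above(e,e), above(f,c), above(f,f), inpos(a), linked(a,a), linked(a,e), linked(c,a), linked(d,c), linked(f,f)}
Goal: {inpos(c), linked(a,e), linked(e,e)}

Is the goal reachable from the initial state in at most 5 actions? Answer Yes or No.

Yes

1. flip(a)  →  {above(a,a), above(c,e), above(e,e), above(f,c), above(f,f), linked(a,a), linked(a,e), linked(c,a), linked(d,c), linked(f,f)}
2. grab(e,e)  →  {above(a,a), above(c,e), above(e,e), above(f,c), above(f,f), linked(a,a), linked(a,e), linked(c,a), linked(d,c), linked(e,e), linked(f,f)}
3. step(a,c)  →  {above(c,e), above(e,e), above(f,c), above(f,f), inpos(c), linked(a,a), linked(a,c), linked(a,e), linked(d,c), linked(e,e), linked(f,f)}
optimal plan length = 3; 3 ≤ 5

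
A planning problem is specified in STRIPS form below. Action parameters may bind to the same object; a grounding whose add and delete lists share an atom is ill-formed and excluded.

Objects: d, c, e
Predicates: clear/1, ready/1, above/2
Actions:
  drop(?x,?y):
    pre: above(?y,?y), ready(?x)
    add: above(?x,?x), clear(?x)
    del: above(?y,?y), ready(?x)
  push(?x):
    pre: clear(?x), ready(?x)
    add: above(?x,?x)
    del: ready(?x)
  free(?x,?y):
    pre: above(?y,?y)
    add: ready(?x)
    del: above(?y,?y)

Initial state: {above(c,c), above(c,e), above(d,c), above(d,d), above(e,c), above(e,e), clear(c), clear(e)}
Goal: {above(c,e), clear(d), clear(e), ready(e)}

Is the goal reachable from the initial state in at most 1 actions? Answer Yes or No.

No

1. free(d,d)  →  {above(c,c), above(c,e), above(d,c), above(e,c), above(e,e), clear(c), clear(e), ready(d)}
2. drop(d,c)  →  {above(c,e), above(d,c), above(d,d), above(e,c), above(e,e), clear(c), clear(d), clear(e)}
3. free(e,d)  →  {above(c,e), above(d,c), above(e,c), above(e,e), clear(c), clear(d), clear(e), ready(e)}
optimal plan length = 3; 3 > 1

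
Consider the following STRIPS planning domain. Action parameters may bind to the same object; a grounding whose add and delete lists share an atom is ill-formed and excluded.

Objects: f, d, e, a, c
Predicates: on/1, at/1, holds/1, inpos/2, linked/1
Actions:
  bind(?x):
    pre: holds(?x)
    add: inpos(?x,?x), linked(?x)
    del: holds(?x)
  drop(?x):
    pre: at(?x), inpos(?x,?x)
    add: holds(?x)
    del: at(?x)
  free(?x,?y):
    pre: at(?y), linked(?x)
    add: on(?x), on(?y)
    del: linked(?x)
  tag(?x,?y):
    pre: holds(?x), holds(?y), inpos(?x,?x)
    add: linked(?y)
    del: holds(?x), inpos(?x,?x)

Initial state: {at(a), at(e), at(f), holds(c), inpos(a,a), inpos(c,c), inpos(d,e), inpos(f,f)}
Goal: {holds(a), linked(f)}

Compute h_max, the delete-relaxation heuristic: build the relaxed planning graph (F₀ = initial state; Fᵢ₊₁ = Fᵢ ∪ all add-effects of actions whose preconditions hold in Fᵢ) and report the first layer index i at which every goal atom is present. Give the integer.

2

F0 = init (8 atoms)
F1 = F0 ∪ {holds(a), holds(f), linked(c)}  (11 atoms)
F2 = F1 ∪ {linked(a), linked(f), on(a), on(c), on(e), on(f)}  (17 atoms)
goal ⊆ F2  ⇒  h_max = 2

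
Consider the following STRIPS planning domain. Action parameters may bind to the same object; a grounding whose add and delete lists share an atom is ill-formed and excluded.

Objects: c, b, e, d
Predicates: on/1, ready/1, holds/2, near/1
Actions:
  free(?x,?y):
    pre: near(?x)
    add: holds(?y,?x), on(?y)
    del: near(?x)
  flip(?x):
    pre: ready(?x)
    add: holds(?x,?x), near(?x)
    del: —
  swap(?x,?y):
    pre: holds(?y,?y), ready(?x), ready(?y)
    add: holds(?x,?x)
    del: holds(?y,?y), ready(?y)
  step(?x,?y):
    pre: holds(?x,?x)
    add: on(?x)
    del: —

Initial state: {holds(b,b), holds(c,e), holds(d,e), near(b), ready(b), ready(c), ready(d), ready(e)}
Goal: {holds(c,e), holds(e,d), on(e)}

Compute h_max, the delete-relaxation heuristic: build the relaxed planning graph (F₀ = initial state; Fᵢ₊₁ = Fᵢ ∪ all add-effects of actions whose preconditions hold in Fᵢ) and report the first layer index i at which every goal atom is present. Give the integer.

F0 = init (8 atoms)
F1 = F0 ∪ {holds(c,b), holds(c,c), holds(d,b), holds(d,d), holds(e,b), holds(e,e), near(c), near(d), near(e), on(b), on(c), on(d), on(e)}  (21 atoms)
F2 = F1 ∪ {holds(b,c), holds(b,d), holds(b,e), holds(c,d), holds(d,c), holds(e,c), holds(e,d)}  (28 atoms)
goal ⊆ F2  ⇒  h_max = 2

2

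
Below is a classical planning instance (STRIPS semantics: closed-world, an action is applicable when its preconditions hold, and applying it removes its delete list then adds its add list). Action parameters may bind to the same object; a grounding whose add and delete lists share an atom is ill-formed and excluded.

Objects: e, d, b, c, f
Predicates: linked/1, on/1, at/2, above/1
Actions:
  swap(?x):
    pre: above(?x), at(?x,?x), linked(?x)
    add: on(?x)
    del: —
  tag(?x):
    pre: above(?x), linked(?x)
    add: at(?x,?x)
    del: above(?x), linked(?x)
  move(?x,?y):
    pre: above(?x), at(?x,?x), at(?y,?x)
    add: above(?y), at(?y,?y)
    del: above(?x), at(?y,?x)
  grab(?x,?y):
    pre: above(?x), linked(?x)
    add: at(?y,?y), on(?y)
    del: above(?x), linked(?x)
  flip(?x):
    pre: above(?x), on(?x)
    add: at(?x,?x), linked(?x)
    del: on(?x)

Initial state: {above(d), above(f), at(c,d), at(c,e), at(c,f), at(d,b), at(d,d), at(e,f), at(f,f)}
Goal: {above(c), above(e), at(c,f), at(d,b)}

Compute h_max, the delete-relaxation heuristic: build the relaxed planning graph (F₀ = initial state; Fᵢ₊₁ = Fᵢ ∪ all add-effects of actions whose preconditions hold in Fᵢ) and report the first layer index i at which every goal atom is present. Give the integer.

F0 = init (9 atoms)
F1 = F0 ∪ {above(c), above(e), at(c,c), at(e,e)}  (13 atoms)
goal ⊆ F1  ⇒  h_max = 1

1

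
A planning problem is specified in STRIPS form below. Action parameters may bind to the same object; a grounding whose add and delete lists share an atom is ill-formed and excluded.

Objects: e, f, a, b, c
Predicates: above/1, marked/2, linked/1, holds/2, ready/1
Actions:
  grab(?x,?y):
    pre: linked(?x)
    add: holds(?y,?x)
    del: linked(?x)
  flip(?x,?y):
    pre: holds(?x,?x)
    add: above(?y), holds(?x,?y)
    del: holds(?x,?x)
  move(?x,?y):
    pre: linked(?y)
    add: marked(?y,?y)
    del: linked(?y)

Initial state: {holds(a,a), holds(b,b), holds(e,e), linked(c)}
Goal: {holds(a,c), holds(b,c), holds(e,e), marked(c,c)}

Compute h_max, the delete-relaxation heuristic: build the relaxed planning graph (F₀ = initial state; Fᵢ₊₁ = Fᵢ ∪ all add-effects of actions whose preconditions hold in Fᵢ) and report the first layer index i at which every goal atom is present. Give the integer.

F0 = init (4 atoms)
F1 = F0 ∪ {above(a), above(b), above(c), above(e), above(f), holds(a,b), holds(a,c), holds(a,e), holds(a,f), holds(b,a), holds(b,c), holds(b,e), holds(b,f), holds(c,c), holds(e,a), holds(e,b), holds(e,c), holds(e,f), holds(f,c), marked(c,c)}  (24 atoms)
goal ⊆ F1  ⇒  h_max = 1

1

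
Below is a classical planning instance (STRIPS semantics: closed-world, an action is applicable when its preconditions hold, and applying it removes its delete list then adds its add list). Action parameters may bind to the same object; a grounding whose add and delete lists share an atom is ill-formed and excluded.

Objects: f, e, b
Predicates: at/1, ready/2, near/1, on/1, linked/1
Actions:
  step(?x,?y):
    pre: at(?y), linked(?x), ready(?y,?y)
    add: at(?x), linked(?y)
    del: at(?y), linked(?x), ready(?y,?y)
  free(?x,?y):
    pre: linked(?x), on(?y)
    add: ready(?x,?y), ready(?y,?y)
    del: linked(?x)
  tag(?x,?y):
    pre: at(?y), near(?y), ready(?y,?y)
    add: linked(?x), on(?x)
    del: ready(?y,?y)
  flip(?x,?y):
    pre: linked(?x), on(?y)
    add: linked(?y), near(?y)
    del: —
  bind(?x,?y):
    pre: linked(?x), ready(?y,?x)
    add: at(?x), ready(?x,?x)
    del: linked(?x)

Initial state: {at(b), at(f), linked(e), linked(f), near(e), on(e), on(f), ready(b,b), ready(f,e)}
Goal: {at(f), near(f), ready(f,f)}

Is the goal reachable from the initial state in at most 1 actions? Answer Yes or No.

No

1. free(f,f)  →  {at(b), at(f), linked(e), near(e), on(e), on(f), ready(b,b), ready(f,e), ready(f,f)}
2. flip(e,f)  →  {at(b), at(f), linked(e), linked(f), near(e), near(f), on(e), on(f), ready(b,b), ready(f,e), ready(f,f)}
optimal plan length = 2; 2 > 1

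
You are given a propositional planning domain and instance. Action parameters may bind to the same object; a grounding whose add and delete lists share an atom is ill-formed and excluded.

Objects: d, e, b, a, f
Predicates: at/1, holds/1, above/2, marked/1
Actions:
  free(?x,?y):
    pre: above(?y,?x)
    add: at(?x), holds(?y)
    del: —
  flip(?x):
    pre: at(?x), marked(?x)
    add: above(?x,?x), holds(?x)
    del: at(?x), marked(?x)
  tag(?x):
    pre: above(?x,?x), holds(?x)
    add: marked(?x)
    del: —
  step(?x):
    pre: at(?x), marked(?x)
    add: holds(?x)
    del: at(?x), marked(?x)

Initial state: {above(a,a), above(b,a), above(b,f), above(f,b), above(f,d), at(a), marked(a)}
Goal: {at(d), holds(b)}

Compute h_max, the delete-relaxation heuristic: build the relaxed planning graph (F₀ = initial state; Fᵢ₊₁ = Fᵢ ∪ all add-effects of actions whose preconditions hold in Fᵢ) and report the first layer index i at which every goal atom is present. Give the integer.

1

F0 = init (7 atoms)
F1 = F0 ∪ {at(b), at(d), at(f), holds(a), holds(b), holds(f)}  (13 atoms)
goal ⊆ F1  ⇒  h_max = 1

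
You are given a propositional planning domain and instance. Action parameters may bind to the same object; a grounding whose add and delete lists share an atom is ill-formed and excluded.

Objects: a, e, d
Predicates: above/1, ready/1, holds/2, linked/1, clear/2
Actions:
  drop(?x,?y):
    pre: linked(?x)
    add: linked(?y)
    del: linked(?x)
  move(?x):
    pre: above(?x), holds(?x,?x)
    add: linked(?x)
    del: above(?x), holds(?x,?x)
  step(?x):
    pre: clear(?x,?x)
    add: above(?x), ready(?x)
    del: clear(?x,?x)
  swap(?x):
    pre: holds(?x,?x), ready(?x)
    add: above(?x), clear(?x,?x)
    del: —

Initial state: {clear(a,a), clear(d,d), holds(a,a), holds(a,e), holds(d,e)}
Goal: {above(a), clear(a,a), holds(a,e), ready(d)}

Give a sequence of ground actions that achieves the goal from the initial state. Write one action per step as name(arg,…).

step(a); step(d); swap(a)

1. step(a)  →  {above(a), clear(d,d), holds(a,a), holds(a,e), holds(d,e), ready(a)}
2. step(d)  →  {above(a), above(d), holds(a,a), holds(a,e), holds(d,e), ready(a), ready(d)}
3. swap(a)  →  {above(a), above(d), clear(a,a), holds(a,a), holds(a,e), holds(d,e), ready(a), ready(d)}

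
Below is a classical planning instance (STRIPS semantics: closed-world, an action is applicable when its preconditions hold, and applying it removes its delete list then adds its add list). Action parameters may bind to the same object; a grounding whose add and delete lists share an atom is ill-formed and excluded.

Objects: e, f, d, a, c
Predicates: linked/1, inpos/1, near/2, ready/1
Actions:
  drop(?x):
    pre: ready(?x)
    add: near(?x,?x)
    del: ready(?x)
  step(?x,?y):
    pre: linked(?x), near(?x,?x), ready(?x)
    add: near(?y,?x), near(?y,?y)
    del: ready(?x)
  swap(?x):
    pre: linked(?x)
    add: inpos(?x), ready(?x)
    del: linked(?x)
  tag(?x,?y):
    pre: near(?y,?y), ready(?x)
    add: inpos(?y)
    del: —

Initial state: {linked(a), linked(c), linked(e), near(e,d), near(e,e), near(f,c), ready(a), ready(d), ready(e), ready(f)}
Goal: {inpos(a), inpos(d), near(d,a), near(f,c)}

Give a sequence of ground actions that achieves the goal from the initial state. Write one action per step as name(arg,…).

1. step(e,a)  →  {linked(a), linked(c), linked(e), near(a,a), near(a,e), near(e,d), near(e,e), near(f,c), ready(a), ready(d), ready(f)}
2. step(a,d)  →  {linked(a), linked(c), linked(e), near(a,a), near(a,e), near(d,a), near(d,d), near(e,d), near(e,e), near(f,c), ready(d), ready(f)}
3. swap(a)  →  {inpos(a), linked(c), linked(e), near(a,a), near(a,e), near(d,a), near(d,d), near(e,d), near(e,e), near(f,c), ready(a), ready(d), ready(f)}
4. tag(f,d)  →  {inpos(a), inpos(d), linked(c), linked(e), near(a,a), near(a,e), near(d,a), near(d,d), near(e,d), near(e,e), near(f,c), ready(a), ready(d), ready(f)}

step(e,a); step(a,d); swap(a); tag(f,d)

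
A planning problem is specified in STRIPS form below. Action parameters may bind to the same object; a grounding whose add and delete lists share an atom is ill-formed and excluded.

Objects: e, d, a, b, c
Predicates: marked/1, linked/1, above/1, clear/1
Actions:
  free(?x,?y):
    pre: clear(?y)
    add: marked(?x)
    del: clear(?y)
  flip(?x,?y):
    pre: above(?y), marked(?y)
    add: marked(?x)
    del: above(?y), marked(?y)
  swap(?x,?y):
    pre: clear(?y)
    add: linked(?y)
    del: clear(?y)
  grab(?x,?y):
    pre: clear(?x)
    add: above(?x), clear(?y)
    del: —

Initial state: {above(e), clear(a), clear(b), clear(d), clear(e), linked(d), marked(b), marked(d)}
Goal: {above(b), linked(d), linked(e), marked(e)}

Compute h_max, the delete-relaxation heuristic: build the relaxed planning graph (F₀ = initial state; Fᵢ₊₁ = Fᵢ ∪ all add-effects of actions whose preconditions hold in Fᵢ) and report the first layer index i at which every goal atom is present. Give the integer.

F0 = init (8 atoms)
F1 = F0 ∪ {above(a), above(b), above(d), clear(c), linked(a), linked(b), linked(e), marked(a), marked(c), marked(e)}  (18 atoms)
goal ⊆ F1  ⇒  h_max = 1

1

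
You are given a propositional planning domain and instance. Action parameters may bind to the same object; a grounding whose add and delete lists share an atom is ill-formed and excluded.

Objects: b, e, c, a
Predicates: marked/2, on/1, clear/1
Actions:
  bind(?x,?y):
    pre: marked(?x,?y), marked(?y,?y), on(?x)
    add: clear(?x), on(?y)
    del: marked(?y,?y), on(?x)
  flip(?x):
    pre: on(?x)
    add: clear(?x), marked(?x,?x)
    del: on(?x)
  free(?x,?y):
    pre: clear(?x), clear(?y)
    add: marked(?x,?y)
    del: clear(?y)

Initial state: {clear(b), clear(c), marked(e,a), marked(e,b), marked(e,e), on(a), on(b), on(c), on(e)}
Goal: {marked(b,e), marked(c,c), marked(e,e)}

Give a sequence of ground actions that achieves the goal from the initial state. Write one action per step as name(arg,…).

flip(e); flip(c); free(b,e)

1. flip(e)  →  {clear(b), clear(c), clear(e), marked(e,a), marked(e,b), marked(e,e), on(a), on(b), on(c)}
2. flip(c)  →  {clear(b), clear(c), clear(e), marked(c,c), marked(e,a), marked(e,b), marked(e,e), on(a), on(b)}
3. free(b,e)  →  {clear(b), clear(c), marked(b,e), marked(c,c), marked(e,a), marked(e,b), marked(e,e), on(a), on(b)}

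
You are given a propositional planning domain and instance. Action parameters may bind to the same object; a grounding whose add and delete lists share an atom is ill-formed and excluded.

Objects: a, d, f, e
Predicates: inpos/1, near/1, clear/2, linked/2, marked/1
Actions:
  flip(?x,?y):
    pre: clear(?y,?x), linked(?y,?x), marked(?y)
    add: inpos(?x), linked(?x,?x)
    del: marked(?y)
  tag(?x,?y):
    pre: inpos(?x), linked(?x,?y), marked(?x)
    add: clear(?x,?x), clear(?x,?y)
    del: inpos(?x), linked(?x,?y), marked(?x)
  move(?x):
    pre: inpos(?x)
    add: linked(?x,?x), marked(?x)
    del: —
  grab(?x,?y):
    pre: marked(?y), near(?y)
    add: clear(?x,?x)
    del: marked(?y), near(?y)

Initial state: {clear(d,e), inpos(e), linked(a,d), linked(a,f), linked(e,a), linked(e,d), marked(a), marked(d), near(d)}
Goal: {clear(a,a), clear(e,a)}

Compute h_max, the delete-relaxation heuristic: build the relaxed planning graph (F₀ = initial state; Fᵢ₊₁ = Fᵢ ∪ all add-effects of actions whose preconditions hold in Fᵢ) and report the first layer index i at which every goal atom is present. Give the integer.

2

F0 = init (9 atoms)
F1 = F0 ∪ {clear(a,a), clear(d,d), clear(e,e), clear(f,f), linked(e,e), marked(e)}  (15 atoms)
F2 = F1 ∪ {clear(e,a), clear(e,d)}  (17 atoms)
goal ⊆ F2  ⇒  h_max = 2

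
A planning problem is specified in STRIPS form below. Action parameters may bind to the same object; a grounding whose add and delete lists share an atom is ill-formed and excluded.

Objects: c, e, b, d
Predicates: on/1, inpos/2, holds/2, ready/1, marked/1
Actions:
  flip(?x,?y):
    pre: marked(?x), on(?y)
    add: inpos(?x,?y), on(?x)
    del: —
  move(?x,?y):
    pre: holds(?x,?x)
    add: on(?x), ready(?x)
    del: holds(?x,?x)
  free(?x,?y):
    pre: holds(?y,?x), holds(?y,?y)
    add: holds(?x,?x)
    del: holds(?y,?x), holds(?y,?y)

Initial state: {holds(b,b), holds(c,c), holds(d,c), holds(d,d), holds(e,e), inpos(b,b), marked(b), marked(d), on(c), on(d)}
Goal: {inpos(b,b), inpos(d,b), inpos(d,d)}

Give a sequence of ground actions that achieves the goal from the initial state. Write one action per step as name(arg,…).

1. flip(b,c)  →  {holds(b,b), holds(c,c), holds(d,c), holds(d,d), holds(e,e), inpos(b,b), inpos(b,c), marked(b), marked(d), on(b), on(c), on(d)}
2. flip(d,b)  →  {holds(b,b), holds(c,c), holds(d,c), holds(d,d), holds(e,e), inpos(b,b), inpos(b,c), inpos(d,b), marked(b), marked(d), on(b), on(c), on(d)}
3. flip(d,d)  →  {holds(b,b), holds(c,c), holds(d,c), holds(d,d), holds(e,e), inpos(b,b), inpos(b,c), inpos(d,b), inpos(d,d), marked(b), marked(d), on(b), on(c), on(d)}

flip(b,c); flip(d,b); flip(d,d)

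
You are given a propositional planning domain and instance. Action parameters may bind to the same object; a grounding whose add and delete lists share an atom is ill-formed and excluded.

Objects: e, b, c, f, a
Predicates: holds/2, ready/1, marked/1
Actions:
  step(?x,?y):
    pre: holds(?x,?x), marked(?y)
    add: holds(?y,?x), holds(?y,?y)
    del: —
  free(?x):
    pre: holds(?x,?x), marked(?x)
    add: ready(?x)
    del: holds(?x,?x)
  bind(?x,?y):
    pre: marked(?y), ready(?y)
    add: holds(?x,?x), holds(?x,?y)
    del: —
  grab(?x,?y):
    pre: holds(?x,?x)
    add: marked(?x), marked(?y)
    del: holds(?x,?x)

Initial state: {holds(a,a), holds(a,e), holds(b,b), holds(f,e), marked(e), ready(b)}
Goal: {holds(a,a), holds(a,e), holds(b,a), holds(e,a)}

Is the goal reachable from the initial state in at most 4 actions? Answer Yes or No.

1. step(a,e)  →  {holds(a,a), holds(a,e), holds(b,b), holds(e,a), holds(e,e), holds(f,e), marked(e), ready(b)}
2. grab(e,b)  →  {holds(a,a), holds(a,e), holds(b,b), holds(e,a), holds(f,e), marked(b), marked(e), ready(b)}
3. step(a,b)  →  {holds(a,a), holds(a,e), holds(b,a), holds(b,b), holds(e,a), holds(f,e), marked(b), marked(e), ready(b)}
optimal plan length = 3; 3 ≤ 4

Yes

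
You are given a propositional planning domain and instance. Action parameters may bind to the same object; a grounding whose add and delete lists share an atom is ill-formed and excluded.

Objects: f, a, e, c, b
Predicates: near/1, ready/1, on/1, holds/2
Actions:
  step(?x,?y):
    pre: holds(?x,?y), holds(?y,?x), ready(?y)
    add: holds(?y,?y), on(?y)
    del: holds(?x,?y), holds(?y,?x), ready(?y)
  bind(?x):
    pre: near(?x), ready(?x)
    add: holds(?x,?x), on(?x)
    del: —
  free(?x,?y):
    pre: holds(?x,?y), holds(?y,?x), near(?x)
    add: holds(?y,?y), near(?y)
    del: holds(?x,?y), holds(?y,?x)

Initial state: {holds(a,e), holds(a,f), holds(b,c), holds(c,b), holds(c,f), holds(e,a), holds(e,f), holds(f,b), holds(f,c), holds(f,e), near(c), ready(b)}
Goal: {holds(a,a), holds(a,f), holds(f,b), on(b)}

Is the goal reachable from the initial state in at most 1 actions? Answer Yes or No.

1. step(c,b)  →  {holds(a,e), holds(a,f), holds(b,b), holds(c,f), holds(e,a), holds(e,f), holds(f,b), holds(f,c), holds(f,e), near(c), on(b)}
2. free(c,f)  →  {holds(a,e), holds(a,f), holds(b,b), holds(e,a), holds(e,f), holds(f,b), holds(f,e), holds(f,f), near(c), near(f), on(b)}
3. free(f,e)  →  {holds(a,e), holds(a,f), holds(b,b), holds(e,a), holds(e,e), holds(f,b), holds(f,f), near(c), near(e), near(f), on(b)}
4. free(e,a)  →  {holds(a,a), holds(a,f), holds(b,b), holds(e,e), holds(f,b), holds(f,f), near(a), near(c), near(e), near(f), on(b)}
optimal plan length = 4; 4 > 1

No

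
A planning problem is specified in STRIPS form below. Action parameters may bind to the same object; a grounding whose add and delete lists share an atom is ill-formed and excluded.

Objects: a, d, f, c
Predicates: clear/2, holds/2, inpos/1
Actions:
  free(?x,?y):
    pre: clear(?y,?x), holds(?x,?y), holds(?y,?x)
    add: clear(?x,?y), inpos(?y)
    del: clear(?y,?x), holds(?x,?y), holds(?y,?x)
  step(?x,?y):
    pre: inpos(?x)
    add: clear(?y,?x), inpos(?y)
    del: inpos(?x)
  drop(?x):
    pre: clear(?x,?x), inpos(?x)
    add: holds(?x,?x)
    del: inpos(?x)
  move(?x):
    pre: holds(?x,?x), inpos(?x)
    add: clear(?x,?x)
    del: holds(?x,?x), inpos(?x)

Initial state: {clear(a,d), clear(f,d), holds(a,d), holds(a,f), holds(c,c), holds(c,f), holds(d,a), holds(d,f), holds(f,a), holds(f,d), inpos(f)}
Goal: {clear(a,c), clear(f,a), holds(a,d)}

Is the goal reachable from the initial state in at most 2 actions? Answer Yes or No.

1. step(f,c)  →  {clear(a,d), clear(c,f), clear(f,d), holds(a,d), holds(a,f), holds(c,c), holds(c,f), holds(d,a), holds(d,f), holds(f,a), holds(f,d), inpos(c)}
2. step(c,a)  →  {clear(a,c), clear(a,d), clear(c,f), clear(f,d), holds(a,d), holds(a,f), holds(c,c), holds(c,f), holds(d,a), holds(d,f), holds(f,a), holds(f,d), inpos(a)}
3. step(a,f)  →  {clear(a,c), clear(a,d), clear(c,f), clear(f,a), clear(f,d), holds(a,d), holds(a,f), holds(c,c), holds(c,f), holds(d,a), holds(d,f), holds(f,a), holds(f,d), inpos(f)}
optimal plan length = 3; 3 > 2

No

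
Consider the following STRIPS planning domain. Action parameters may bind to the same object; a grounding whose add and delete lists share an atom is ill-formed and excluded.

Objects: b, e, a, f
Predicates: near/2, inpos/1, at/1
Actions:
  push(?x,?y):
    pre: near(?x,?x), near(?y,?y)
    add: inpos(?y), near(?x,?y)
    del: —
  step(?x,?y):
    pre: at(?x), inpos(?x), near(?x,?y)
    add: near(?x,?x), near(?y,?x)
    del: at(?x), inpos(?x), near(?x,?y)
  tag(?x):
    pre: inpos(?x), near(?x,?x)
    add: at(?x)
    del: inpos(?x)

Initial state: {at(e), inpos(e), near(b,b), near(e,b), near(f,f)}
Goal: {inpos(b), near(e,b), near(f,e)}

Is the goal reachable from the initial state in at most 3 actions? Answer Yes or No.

Yes

1. step(e,b)  →  {near(b,b), near(b,e), near(e,e), near(f,f)}
2. push(e,b)  →  {inpos(b), near(b,b), near(b,e), near(e,b), near(e,e), near(f,f)}
3. push(f,e)  →  {inpos(b), inpos(e), near(b,b), near(b,e), near(e,b), near(e,e), near(f,e), near(f,f)}
optimal plan length = 3; 3 ≤ 3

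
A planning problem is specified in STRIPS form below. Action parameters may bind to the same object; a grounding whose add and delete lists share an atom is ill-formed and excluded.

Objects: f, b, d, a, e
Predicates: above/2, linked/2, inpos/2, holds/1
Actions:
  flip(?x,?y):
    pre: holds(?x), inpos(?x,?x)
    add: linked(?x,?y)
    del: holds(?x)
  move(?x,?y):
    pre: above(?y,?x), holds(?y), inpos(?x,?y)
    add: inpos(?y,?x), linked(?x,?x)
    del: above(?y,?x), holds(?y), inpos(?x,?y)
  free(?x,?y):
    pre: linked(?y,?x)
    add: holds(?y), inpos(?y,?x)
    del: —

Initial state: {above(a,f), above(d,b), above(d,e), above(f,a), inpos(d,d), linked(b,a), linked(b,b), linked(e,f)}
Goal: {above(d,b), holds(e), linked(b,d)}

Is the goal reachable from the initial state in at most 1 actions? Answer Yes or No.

1. free(f,e)  →  {above(a,f), above(d,b), above(d,e), above(f,a), holds(e), inpos(d,d), inpos(e,f), linked(b,a), linked(b,b), linked(e,f)}
2. free(b,b)  →  {above(a,f), above(d,b), above(d,e), above(f,a), holds(b), holds(e), inpos(b,b), inpos(d,d), inpos(e,f), linked(b,a), linked(b,b), linked(e,f)}
3. flip(b,d)  →  {above(a,f), above(d,b), above(d,e), above(f,a), holds(e), inpos(b,b), inpos(d,d), inpos(e,f), linked(b,a), linked(b,b), linked(b,d), linked(e,f)}
optimal plan length = 3; 3 > 1

No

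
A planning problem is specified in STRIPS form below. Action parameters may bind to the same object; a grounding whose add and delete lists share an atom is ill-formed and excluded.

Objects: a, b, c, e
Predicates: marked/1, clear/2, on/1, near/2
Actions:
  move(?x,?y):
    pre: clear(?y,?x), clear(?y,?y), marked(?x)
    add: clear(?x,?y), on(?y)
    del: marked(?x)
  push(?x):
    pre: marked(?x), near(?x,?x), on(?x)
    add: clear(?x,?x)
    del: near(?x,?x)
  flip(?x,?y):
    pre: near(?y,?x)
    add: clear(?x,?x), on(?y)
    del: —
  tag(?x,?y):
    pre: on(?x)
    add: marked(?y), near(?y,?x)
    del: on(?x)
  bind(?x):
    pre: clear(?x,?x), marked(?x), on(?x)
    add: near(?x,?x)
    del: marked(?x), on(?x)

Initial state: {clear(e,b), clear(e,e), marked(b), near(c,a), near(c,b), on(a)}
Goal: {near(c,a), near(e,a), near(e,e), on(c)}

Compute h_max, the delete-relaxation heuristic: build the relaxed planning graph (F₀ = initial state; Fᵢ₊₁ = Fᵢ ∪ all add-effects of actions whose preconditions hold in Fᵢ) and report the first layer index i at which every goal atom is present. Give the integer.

2

F0 = init (6 atoms)
F1 = F0 ∪ {clear(a,a), clear(b,b), clear(b,e), marked(a), marked(c), marked(e), near(a,a), near(b,a), near(e,a), on(c), on(e)}  (17 atoms)
F2 = F1 ∪ {near(a,c), near(a,e), near(b,c), near(b,e), near(c,c), near(c,e), near(e,c), near(e,e), on(b)}  (26 atoms)
goal ⊆ F2  ⇒  h_max = 2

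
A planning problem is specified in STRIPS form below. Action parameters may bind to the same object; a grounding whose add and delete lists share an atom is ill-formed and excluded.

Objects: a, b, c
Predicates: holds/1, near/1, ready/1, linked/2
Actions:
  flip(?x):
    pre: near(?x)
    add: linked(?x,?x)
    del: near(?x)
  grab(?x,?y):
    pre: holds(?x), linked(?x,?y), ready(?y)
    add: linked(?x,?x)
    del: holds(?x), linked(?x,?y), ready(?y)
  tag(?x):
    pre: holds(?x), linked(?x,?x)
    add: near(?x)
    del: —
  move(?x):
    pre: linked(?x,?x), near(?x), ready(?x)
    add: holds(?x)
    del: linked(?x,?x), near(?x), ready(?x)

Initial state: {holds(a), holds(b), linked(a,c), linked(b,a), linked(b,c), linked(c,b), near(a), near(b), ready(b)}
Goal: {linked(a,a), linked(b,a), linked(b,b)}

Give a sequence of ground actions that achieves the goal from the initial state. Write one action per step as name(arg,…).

flip(a); flip(b)

1. flip(a)  →  {holds(a), holds(b), linked(a,a), linked(a,c), linked(b,a), linked(b,c), linked(c,b), near(b), ready(b)}
2. flip(b)  →  {holds(a), holds(b), linked(a,a), linked(a,c), linked(b,a), linked(b,b), linked(b,c), linked(c,b), ready(b)}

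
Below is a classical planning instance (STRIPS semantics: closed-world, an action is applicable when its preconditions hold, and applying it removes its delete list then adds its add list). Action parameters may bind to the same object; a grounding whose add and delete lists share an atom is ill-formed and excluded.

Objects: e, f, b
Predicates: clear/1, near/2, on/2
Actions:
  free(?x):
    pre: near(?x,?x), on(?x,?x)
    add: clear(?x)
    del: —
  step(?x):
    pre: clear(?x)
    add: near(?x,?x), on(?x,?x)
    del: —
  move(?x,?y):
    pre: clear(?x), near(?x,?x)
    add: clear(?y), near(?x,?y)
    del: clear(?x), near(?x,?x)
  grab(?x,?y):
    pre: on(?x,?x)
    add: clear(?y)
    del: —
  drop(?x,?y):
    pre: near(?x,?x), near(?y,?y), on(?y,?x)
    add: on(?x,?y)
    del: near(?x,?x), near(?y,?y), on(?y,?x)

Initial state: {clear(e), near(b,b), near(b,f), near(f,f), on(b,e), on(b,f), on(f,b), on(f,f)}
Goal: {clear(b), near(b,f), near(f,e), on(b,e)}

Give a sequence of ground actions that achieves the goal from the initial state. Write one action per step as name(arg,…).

free(f); move(f,e); grab(f,b)

1. free(f)  →  {clear(e), clear(f), near(b,b), near(b,f), near(f,f), on(b,e), on(b,f), on(f,b), on(f,f)}
2. move(f,e)  →  {clear(e), near(b,b), near(b,f), near(f,e), on(b,e), on(b,f), on(f,b), on(f,f)}
3. grab(f,b)  →  {clear(b), clear(e), near(b,b), near(b,f), near(f,e), on(b,e), on(b,f), on(f,b), on(f,f)}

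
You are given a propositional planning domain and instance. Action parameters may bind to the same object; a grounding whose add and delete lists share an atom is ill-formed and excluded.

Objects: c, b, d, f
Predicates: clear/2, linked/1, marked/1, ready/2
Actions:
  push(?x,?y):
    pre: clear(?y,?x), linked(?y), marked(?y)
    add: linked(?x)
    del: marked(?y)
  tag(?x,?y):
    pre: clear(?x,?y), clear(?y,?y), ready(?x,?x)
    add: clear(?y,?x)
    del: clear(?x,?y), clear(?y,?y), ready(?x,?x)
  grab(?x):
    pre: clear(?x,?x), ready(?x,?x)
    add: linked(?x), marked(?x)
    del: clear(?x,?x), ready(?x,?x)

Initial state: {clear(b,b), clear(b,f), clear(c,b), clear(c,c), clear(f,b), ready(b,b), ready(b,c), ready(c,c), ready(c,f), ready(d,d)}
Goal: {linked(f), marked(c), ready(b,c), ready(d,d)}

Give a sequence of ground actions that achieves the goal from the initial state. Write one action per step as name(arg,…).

grab(c); grab(b); push(f,b)

1. grab(c)  →  {clear(b,b), clear(b,f), clear(c,b), clear(f,b), linked(c), marked(c), ready(b,b), ready(b,c), ready(c,f), ready(d,d)}
2. grab(b)  →  {clear(b,f), clear(c,b), clear(f,b), linked(b), linked(c), marked(b), marked(c), ready(b,c), ready(c,f), ready(d,d)}
3. push(f,b)  →  {clear(b,f), clear(c,b), clear(f,b), linked(b), linked(c), linked(f), marked(c), ready(b,c), ready(c,f), ready(d,d)}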